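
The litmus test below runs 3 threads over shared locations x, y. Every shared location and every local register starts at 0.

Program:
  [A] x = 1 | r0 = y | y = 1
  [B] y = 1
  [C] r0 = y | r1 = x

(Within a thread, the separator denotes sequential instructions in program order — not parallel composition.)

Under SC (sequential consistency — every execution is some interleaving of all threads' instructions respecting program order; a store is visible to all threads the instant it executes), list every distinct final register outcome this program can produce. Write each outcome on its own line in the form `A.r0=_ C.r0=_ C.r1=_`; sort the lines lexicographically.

outcome vector order: (A.r0,C.r0,C.r1)
|SC outcomes| = 7

A.r0=0 C.r0=0 C.r1=0
A.r0=0 C.r0=0 C.r1=1
A.r0=0 C.r0=1 C.r1=1
A.r0=1 C.r0=0 C.r1=0
A.r0=1 C.r0=0 C.r1=1
A.r0=1 C.r0=1 C.r1=0
A.r0=1 C.r0=1 C.r1=1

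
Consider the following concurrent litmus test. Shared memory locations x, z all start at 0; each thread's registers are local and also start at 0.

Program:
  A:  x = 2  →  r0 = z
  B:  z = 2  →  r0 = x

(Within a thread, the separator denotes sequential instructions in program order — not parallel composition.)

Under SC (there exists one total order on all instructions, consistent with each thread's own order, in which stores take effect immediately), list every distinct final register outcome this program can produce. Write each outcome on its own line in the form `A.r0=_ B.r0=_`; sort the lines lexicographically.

A.r0=0 B.r0=2
A.r0=2 B.r0=0
A.r0=2 B.r0=2

outcome vector order: (A.r0,B.r0)
|SC outcomes| = 3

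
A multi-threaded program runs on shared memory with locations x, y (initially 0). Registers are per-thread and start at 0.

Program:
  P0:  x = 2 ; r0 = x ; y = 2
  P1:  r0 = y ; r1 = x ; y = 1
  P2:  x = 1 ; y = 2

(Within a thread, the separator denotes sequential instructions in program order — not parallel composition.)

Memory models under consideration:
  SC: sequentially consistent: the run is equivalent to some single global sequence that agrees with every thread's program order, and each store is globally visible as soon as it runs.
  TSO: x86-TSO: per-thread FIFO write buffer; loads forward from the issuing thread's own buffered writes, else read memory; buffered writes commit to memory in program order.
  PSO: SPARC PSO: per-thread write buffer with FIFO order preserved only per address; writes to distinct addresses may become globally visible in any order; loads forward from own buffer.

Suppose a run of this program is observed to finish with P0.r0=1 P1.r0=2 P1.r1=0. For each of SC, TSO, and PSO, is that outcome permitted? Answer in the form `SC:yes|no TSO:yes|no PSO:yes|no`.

SC:no TSO:no PSO:yes

outcome vector order: (P0.r0,P1.r0,P1.r1)
SC: 9 outcomes — {(1,0,0) (1,0,1) (1,0,2) (1,2,1) (2,0,0) (2,0,1) (2,0,2) (2,2,1) (2,2,2)}
TSO: 9 outcomes — {(1,0,0) (1,0,1) (1,0,2) (1,2,1) (2,0,0) (2,0,1) (2,0,2) (2,2,1) (2,2,2)}
PSO: 12 outcomes — {(1,0,0) (1,0,1) (1,0,2) (1,2,0) (1,2,1) (1,2,2) (2,0,0) (2,0,1) (2,0,2) (2,2,0) (2,2,1) (2,2,2)}
target (1,2,0) ∈ {PSO}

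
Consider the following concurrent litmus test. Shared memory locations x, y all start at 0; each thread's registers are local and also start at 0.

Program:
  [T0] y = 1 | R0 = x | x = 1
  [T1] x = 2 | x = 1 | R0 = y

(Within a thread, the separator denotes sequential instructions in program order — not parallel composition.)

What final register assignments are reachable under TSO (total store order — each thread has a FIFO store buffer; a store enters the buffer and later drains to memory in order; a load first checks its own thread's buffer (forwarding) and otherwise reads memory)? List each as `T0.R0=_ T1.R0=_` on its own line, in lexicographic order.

outcome vector order: (T0.R0,T1.R0)
|TSO outcomes| = 6

T0.R0=0 T1.R0=0
T0.R0=0 T1.R0=1
T0.R0=1 T1.R0=0
T0.R0=1 T1.R0=1
T0.R0=2 T1.R0=0
T0.R0=2 T1.R0=1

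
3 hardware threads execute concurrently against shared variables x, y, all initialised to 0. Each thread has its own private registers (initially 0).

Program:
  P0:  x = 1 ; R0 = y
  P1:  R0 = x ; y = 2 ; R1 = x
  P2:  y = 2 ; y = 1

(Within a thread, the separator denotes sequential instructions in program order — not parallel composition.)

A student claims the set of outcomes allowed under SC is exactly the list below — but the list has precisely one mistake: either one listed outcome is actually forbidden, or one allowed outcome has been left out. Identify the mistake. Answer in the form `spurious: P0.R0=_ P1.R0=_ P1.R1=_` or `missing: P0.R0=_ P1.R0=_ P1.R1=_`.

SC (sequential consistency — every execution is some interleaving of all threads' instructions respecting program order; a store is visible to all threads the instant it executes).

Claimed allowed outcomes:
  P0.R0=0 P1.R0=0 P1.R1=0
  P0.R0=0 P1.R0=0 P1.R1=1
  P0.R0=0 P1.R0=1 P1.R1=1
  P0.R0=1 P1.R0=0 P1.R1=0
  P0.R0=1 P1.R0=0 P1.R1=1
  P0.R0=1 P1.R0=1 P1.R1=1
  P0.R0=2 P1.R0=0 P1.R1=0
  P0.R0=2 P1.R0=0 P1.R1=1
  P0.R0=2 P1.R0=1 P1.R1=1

outcome vector order: (P0.R0,P1.R0,P1.R1)
under SC → 001 011 100 101 111 200 201 211
claimed∖SC = {000}

spurious: P0.R0=0 P1.R0=0 P1.R1=0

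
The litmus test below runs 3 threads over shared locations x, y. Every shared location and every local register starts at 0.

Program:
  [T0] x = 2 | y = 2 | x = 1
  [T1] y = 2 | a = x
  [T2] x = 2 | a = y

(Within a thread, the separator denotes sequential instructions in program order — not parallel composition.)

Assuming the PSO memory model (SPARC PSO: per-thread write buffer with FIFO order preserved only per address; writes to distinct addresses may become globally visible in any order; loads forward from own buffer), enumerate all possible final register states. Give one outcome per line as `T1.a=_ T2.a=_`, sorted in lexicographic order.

T1.a=0 T2.a=0
T1.a=0 T2.a=2
T1.a=1 T2.a=0
T1.a=1 T2.a=2
T1.a=2 T2.a=0
T1.a=2 T2.a=2

outcome vector order: (T1.a,T2.a)
|PSO outcomes| = 6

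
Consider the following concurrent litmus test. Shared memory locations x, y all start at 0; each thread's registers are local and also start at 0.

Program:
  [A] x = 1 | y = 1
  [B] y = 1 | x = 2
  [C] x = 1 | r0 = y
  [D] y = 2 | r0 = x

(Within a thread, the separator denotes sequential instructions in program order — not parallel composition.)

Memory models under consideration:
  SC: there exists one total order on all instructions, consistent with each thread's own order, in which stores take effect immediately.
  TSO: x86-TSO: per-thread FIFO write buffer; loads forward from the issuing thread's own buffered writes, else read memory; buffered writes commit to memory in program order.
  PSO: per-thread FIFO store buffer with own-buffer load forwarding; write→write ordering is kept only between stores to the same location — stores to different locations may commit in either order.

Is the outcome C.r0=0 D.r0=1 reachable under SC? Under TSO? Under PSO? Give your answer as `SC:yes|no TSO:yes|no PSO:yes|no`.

outcome vector order: (C.r0,D.r0)
SC: 8 outcomes — {(0,1), (0,2), (1,0), (1,1), (1,2), (2,0), (2,1), (2,2)}
TSO: 9 outcomes — {(0,0), (0,1), (0,2), (1,0), (1,1), (1,2), (2,0), (2,1), (2,2)}
PSO: 9 outcomes — {(0,0), (0,1), (0,2), (1,0), (1,1), (1,2), (2,0), (2,1), (2,2)}
target (0,1) ∈ {SC,TSO,PSO}

SC:yes TSO:yes PSO:yes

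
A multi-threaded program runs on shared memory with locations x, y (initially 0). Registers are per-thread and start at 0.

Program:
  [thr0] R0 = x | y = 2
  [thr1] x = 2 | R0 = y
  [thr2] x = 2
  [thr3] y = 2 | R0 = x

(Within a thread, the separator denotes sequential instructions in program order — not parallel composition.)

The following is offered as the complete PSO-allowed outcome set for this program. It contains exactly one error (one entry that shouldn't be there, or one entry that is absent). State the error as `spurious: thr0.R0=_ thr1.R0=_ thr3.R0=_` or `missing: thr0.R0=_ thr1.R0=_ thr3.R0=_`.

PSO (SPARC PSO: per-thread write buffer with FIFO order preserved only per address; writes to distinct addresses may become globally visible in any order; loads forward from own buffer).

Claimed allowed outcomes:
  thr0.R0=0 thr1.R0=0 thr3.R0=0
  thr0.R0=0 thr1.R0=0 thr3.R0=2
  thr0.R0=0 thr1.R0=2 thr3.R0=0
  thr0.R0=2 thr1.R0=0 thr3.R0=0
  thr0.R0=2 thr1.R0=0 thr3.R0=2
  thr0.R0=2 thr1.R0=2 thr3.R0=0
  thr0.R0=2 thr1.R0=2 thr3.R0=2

missing: thr0.R0=0 thr1.R0=2 thr3.R0=2

outcome vector order: (thr0.R0,thr1.R0,thr3.R0)
PSO: 8 outcomes — {000, 002, 020, 022, 200, 202, 220, 222}
PSO∖claimed = {022}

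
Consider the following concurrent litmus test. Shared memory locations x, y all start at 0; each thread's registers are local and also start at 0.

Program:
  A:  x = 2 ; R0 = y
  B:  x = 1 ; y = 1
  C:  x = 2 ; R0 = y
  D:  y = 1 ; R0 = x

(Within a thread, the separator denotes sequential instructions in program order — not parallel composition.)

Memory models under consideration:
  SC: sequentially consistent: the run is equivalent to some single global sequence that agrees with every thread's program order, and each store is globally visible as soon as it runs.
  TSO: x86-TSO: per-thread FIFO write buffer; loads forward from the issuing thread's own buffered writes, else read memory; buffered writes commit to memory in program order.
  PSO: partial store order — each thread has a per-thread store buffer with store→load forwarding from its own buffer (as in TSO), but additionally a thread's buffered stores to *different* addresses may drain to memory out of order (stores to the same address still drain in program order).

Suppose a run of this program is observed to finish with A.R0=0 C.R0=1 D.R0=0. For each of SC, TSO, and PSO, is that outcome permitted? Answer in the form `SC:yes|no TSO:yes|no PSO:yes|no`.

outcome vector order: (A.R0,C.R0,D.R0)
[SC] allowed = {<0 0 1>; <0 0 2>; <0 1 1>; <0 1 2>; <1 0 1>; <1 0 2>; <1 1 0>; <1 1 1>; <1 1 2>}
[TSO] allowed = {<0 0 0>; <0 0 1>; <0 0 2>; <0 1 0>; <0 1 1>; <0 1 2>; <1 0 0>; <1 0 1>; <1 0 2>; <1 1 0>; <1 1 1>; <1 1 2>}
[PSO] allowed = {<0 0 0>; <0 0 1>; <0 0 2>; <0 1 0>; <0 1 1>; <0 1 2>; <1 0 0>; <1 0 1>; <1 0 2>; <1 1 0>; <1 1 1>; <1 1 2>}
target <0 1 0> ∈ {TSO,PSO}

SC:no TSO:yes PSO:yes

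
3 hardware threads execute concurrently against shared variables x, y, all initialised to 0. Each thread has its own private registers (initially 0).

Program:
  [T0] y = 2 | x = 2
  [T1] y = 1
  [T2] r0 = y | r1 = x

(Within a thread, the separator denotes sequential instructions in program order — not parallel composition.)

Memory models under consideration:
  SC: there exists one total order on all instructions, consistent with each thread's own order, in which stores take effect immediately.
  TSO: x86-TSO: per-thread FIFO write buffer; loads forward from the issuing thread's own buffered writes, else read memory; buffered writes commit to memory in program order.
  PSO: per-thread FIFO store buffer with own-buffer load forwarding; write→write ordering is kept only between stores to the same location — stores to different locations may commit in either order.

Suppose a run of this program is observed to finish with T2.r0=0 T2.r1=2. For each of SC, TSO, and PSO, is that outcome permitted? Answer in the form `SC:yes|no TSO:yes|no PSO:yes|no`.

outcome vector order: (T2.r0,T2.r1)
[SC] allowed = {00; 02; 10; 12; 20; 22}
[TSO] allowed = {00; 02; 10; 12; 20; 22}
[PSO] allowed = {00; 02; 10; 12; 20; 22}
target 02 ∈ {SC,TSO,PSO}

SC:yes TSO:yes PSO:yes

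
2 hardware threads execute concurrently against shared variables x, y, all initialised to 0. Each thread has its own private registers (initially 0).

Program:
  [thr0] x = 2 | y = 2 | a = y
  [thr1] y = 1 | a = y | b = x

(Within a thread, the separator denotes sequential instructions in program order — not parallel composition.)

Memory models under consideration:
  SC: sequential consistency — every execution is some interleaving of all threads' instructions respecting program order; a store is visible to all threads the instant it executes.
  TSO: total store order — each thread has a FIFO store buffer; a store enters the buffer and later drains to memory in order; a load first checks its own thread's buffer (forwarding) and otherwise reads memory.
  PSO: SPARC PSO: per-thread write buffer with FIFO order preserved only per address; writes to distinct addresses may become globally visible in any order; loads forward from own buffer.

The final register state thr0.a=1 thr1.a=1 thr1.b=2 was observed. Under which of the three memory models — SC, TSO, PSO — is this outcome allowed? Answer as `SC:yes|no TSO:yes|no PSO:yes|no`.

SC:yes TSO:yes PSO:yes

outcome vector order: (thr0.a,thr1.a,thr1.b)
SC (4): 1/1/2; 2/1/0; 2/1/2; 2/2/2
TSO (5): 1/1/0; 1/1/2; 2/1/0; 2/1/2; 2/2/2
PSO (6): 1/1/0; 1/1/2; 2/1/0; 2/1/2; 2/2/0; 2/2/2
target 1/1/2 ∈ {SC,TSO,PSO}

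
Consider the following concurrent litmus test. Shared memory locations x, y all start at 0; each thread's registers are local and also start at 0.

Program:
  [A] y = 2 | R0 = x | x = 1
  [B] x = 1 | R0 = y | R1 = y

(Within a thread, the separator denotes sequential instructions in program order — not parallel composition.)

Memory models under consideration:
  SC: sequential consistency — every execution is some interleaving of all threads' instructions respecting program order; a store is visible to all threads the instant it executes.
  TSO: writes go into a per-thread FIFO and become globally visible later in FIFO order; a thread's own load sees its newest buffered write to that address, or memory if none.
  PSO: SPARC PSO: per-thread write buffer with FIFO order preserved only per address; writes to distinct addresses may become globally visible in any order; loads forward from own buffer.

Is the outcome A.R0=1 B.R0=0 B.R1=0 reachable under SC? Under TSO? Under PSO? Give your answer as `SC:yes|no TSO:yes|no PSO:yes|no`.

SC:yes TSO:yes PSO:yes

outcome vector order: (A.R0,B.R0,B.R1)
SC: 4 outcomes — {0/2/2; 1/0/0; 1/0/2; 1/2/2}
TSO: 6 outcomes — {0/0/0; 0/0/2; 0/2/2; 1/0/0; 1/0/2; 1/2/2}
PSO: 6 outcomes — {0/0/0; 0/0/2; 0/2/2; 1/0/0; 1/0/2; 1/2/2}
target 1/0/0 ∈ {SC,TSO,PSO}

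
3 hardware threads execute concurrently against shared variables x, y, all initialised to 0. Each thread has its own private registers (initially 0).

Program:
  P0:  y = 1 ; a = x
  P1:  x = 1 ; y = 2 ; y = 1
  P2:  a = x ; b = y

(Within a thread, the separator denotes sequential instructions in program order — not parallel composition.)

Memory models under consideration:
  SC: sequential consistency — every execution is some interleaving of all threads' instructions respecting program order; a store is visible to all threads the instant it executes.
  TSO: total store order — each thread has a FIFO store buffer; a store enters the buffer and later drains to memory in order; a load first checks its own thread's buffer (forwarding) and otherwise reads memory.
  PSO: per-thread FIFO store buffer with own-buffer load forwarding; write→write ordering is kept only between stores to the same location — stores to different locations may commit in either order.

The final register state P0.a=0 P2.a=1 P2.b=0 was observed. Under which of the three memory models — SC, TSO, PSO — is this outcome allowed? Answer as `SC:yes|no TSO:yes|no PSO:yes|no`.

outcome vector order: (P0.a,P2.a,P2.b)
SC (11): <0 0 0>; <0 0 1>; <0 0 2>; <0 1 1>; <0 1 2>; <1 0 0>; <1 0 1>; <1 0 2>; <1 1 0>; <1 1 1>; <1 1 2>
TSO (12): <0 0 0>; <0 0 1>; <0 0 2>; <0 1 0>; <0 1 1>; <0 1 2>; <1 0 0>; <1 0 1>; <1 0 2>; <1 1 0>; <1 1 1>; <1 1 2>
PSO (12): <0 0 0>; <0 0 1>; <0 0 2>; <0 1 0>; <0 1 1>; <0 1 2>; <1 0 0>; <1 0 1>; <1 0 2>; <1 1 0>; <1 1 1>; <1 1 2>
target <0 1 0> ∈ {TSO,PSO}

SC:no TSO:yes PSO:yes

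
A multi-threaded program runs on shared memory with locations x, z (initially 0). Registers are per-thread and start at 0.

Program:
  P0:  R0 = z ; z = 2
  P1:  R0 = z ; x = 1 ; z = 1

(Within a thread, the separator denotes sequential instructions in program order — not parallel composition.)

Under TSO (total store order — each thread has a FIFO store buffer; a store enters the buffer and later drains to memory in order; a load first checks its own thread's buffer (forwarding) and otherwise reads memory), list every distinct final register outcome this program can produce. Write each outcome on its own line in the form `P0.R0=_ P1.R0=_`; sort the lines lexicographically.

P0.R0=0 P1.R0=0
P0.R0=0 P1.R0=2
P0.R0=1 P1.R0=0

outcome vector order: (P0.R0,P1.R0)
|TSO outcomes| = 3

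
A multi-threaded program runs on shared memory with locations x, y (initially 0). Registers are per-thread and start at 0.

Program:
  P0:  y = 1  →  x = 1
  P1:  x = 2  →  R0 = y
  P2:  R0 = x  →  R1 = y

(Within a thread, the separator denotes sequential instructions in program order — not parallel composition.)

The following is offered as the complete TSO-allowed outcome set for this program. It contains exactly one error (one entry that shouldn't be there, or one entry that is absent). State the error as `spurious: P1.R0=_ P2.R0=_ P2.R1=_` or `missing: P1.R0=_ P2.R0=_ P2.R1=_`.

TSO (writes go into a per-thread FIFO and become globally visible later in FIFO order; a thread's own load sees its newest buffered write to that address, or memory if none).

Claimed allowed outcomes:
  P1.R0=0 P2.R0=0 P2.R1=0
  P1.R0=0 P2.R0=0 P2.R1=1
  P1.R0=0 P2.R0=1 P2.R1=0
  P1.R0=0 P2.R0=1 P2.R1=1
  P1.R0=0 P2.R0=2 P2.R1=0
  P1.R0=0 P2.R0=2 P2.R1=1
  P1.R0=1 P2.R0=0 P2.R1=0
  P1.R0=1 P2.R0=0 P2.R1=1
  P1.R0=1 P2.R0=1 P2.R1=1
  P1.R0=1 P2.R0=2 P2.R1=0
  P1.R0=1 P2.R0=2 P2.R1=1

spurious: P1.R0=0 P2.R0=1 P2.R1=0

outcome vector order: (P1.R0,P2.R0,P2.R1)
[TSO] allowed = {000; 001; 011; 020; 021; 100; 101; 111; 120; 121}
claimed∖TSO = {010}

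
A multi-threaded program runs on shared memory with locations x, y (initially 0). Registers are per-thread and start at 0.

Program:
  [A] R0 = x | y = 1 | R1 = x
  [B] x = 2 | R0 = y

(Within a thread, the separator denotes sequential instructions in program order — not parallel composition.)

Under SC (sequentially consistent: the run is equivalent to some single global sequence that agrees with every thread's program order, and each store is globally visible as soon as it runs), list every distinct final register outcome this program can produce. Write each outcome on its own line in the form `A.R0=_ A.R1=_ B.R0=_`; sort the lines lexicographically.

outcome vector order: (A.R0,A.R1,B.R0)
|SC outcomes| = 5

A.R0=0 A.R1=0 B.R0=1
A.R0=0 A.R1=2 B.R0=0
A.R0=0 A.R1=2 B.R0=1
A.R0=2 A.R1=2 B.R0=0
A.R0=2 A.R1=2 B.R0=1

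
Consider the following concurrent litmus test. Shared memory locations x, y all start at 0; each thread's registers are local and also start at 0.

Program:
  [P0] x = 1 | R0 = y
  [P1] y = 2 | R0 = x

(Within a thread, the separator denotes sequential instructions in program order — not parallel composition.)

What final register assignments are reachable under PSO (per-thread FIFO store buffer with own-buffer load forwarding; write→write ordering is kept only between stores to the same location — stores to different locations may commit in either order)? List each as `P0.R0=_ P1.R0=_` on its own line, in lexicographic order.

P0.R0=0 P1.R0=0
P0.R0=0 P1.R0=1
P0.R0=2 P1.R0=0
P0.R0=2 P1.R0=1

outcome vector order: (P0.R0,P1.R0)
|PSO outcomes| = 4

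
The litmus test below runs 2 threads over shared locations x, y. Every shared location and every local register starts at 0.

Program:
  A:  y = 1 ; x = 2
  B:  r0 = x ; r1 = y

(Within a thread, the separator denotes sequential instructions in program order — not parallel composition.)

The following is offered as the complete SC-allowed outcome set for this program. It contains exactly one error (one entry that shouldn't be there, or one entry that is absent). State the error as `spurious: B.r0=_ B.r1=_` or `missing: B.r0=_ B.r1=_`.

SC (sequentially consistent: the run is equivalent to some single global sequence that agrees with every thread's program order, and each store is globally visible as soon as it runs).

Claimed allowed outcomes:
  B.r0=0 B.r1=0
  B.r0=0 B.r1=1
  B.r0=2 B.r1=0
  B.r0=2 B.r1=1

outcome vector order: (B.r0,B.r1)
SC: 3 outcomes — {<0 0>, <0 1>, <2 1>}
claimed∖SC = {<2 0>}

spurious: B.r0=2 B.r1=0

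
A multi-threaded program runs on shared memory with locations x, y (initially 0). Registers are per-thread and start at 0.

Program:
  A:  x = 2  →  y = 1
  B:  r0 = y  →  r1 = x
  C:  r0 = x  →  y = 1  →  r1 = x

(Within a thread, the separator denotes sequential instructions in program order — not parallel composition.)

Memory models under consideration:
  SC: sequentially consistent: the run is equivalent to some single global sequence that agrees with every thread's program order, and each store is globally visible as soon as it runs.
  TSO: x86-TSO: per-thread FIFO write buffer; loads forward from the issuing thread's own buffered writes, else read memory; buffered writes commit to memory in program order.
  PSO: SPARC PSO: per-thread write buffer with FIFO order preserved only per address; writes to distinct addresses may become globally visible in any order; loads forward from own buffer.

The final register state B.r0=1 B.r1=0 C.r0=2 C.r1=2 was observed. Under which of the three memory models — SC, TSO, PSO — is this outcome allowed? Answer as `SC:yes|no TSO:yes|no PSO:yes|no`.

outcome vector order: (B.r0,B.r1,C.r0,C.r1)
under SC → 0000 0002 0022 0200 0202 0222 1000 1002 1200 1202 1222
under TSO → 0000 0002 0022 0200 0202 0222 1000 1002 1200 1202 1222
under PSO → 0000 0002 0022 0200 0202 0222 1000 1002 1022 1200 1202 1222
target 1022 ∈ {PSO}

SC:no TSO:no PSO:yes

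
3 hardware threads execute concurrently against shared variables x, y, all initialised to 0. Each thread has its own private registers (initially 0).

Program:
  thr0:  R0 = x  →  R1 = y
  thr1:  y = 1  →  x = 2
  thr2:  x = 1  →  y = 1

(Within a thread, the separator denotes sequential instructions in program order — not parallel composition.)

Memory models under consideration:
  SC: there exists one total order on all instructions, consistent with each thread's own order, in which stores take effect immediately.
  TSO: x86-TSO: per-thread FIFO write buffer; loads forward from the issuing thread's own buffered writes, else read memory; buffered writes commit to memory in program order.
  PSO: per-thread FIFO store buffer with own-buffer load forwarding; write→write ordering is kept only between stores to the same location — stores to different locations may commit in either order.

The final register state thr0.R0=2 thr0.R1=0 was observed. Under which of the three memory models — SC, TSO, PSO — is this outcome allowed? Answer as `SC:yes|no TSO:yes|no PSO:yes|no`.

outcome vector order: (thr0.R0,thr0.R1)
SC (5): (0,0); (0,1); (1,0); (1,1); (2,1)
TSO (5): (0,0); (0,1); (1,0); (1,1); (2,1)
PSO (6): (0,0); (0,1); (1,0); (1,1); (2,0); (2,1)
target (2,0) ∈ {PSO}

SC:no TSO:no PSO:yes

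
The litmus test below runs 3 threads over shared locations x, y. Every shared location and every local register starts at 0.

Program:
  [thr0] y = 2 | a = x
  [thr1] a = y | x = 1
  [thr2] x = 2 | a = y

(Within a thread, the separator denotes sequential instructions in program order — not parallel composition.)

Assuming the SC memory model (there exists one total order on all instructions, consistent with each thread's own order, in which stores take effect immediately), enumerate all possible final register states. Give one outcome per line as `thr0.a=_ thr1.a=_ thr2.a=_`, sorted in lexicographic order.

outcome vector order: (thr0.a,thr1.a,thr2.a)
|SC outcomes| = 10

thr0.a=0 thr1.a=0 thr2.a=2
thr0.a=0 thr1.a=2 thr2.a=2
thr0.a=1 thr1.a=0 thr2.a=0
thr0.a=1 thr1.a=0 thr2.a=2
thr0.a=1 thr1.a=2 thr2.a=0
thr0.a=1 thr1.a=2 thr2.a=2
thr0.a=2 thr1.a=0 thr2.a=0
thr0.a=2 thr1.a=0 thr2.a=2
thr0.a=2 thr1.a=2 thr2.a=0
thr0.a=2 thr1.a=2 thr2.a=2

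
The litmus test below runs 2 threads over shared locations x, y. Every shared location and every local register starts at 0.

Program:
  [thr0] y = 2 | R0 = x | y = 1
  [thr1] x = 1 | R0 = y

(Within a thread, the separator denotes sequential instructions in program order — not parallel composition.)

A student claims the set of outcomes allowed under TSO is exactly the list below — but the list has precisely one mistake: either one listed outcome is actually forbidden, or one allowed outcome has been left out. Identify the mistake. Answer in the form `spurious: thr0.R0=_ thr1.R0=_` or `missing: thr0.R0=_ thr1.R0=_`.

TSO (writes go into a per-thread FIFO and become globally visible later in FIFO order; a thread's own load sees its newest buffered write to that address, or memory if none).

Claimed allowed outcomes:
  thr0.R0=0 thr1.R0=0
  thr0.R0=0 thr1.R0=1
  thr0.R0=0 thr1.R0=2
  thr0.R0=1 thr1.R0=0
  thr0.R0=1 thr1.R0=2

missing: thr0.R0=1 thr1.R0=1

outcome vector order: (thr0.R0,thr1.R0)
under TSO → <0 0>; <0 1>; <0 2>; <1 0>; <1 1>; <1 2>
TSO∖claimed = {<1 1>}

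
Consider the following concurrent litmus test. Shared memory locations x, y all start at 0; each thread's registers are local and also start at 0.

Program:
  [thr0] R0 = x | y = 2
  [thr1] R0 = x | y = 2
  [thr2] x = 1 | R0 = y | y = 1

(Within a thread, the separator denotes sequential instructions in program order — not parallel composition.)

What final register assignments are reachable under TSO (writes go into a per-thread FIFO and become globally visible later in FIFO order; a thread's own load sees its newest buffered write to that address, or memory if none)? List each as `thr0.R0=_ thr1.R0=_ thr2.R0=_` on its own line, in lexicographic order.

outcome vector order: (thr0.R0,thr1.R0,thr2.R0)
|TSO outcomes| = 8

thr0.R0=0 thr1.R0=0 thr2.R0=0
thr0.R0=0 thr1.R0=0 thr2.R0=2
thr0.R0=0 thr1.R0=1 thr2.R0=0
thr0.R0=0 thr1.R0=1 thr2.R0=2
thr0.R0=1 thr1.R0=0 thr2.R0=0
thr0.R0=1 thr1.R0=0 thr2.R0=2
thr0.R0=1 thr1.R0=1 thr2.R0=0
thr0.R0=1 thr1.R0=1 thr2.R0=2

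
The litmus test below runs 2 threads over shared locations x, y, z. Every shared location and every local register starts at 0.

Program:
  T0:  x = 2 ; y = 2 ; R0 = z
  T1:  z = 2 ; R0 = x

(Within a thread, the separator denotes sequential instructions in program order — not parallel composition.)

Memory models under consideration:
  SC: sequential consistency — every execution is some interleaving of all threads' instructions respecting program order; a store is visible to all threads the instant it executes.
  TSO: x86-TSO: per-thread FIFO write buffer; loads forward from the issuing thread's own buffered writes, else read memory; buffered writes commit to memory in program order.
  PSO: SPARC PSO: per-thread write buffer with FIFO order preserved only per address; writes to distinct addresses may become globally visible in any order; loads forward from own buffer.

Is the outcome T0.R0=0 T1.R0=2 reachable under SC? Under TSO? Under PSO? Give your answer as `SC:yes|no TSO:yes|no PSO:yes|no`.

SC:yes TSO:yes PSO:yes

outcome vector order: (T0.R0,T1.R0)
SC: 3 outcomes — {<0 2>; <2 0>; <2 2>}
TSO: 4 outcomes — {<0 0>; <0 2>; <2 0>; <2 2>}
PSO: 4 outcomes — {<0 0>; <0 2>; <2 0>; <2 2>}
target <0 2> ∈ {SC,TSO,PSO}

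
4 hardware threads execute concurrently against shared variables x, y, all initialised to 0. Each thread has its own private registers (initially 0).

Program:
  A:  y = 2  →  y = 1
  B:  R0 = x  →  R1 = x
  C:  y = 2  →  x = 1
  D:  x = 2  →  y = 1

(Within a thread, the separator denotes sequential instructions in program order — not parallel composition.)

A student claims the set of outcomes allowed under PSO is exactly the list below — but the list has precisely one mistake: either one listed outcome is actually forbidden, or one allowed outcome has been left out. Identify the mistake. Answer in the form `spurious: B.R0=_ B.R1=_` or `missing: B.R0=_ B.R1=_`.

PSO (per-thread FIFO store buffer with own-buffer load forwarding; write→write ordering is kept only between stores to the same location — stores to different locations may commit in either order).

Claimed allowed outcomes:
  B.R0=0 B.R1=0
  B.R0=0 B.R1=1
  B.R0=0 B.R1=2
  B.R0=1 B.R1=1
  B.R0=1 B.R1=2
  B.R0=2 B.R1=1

outcome vector order: (B.R0,B.R1)
PSO: 7 outcomes — {00; 01; 02; 11; 12; 21; 22}
PSO∖claimed = {22}

missing: B.R0=2 B.R1=2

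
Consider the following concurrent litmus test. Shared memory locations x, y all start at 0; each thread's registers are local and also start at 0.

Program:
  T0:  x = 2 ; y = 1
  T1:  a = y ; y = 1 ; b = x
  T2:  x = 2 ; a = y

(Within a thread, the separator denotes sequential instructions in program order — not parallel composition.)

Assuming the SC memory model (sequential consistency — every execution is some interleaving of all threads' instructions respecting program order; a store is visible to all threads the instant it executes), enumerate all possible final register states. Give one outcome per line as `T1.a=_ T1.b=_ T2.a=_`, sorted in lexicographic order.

outcome vector order: (T1.a,T1.b,T2.a)
|SC outcomes| = 5

T1.a=0 T1.b=0 T2.a=1
T1.a=0 T1.b=2 T2.a=0
T1.a=0 T1.b=2 T2.a=1
T1.a=1 T1.b=2 T2.a=0
T1.a=1 T1.b=2 T2.a=1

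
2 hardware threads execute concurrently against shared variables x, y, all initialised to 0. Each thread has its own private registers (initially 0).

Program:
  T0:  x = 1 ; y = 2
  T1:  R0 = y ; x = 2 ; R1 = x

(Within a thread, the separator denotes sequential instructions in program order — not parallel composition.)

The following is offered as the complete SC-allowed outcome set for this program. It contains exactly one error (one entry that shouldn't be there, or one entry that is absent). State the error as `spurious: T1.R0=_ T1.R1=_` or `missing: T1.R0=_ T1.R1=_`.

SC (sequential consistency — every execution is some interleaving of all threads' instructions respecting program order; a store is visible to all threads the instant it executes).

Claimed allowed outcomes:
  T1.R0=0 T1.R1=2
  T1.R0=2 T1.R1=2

missing: T1.R0=0 T1.R1=1

outcome vector order: (T1.R0,T1.R1)
[SC] allowed = {0/1; 0/2; 2/2}
SC∖claimed = {0/1}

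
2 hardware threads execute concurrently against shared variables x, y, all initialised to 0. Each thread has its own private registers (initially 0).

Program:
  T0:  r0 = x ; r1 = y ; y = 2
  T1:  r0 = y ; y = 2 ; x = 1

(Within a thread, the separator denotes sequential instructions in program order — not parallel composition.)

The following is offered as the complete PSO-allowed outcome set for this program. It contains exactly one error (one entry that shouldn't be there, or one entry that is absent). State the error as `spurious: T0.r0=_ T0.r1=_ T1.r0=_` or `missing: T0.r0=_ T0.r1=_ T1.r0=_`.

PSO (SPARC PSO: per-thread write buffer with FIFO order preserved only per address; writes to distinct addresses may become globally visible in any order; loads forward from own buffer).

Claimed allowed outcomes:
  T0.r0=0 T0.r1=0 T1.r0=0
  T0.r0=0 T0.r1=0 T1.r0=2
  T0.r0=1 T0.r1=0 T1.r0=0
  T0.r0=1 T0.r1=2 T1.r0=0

outcome vector order: (T0.r0,T0.r1,T1.r0)
PSO (5): 0/0/0 0/0/2 0/2/0 1/0/0 1/2/0
PSO∖claimed = {0/2/0}

missing: T0.r0=0 T0.r1=2 T1.r0=0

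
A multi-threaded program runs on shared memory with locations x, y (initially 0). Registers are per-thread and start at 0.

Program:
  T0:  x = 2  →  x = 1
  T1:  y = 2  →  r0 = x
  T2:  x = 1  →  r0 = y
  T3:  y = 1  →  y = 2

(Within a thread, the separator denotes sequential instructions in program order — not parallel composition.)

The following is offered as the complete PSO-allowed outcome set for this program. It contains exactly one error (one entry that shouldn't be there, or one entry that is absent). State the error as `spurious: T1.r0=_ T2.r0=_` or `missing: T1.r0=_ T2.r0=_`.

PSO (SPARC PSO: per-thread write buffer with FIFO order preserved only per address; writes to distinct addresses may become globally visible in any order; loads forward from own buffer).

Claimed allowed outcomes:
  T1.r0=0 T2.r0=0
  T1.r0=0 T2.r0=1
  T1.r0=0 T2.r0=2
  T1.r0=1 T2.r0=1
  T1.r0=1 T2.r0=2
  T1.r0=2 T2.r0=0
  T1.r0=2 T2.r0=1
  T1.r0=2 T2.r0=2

outcome vector order: (T1.r0,T2.r0)
PSO (9): (0,0); (0,1); (0,2); (1,0); (1,1); (1,2); (2,0); (2,1); (2,2)
PSO∖claimed = {(1,0)}

missing: T1.r0=1 T2.r0=0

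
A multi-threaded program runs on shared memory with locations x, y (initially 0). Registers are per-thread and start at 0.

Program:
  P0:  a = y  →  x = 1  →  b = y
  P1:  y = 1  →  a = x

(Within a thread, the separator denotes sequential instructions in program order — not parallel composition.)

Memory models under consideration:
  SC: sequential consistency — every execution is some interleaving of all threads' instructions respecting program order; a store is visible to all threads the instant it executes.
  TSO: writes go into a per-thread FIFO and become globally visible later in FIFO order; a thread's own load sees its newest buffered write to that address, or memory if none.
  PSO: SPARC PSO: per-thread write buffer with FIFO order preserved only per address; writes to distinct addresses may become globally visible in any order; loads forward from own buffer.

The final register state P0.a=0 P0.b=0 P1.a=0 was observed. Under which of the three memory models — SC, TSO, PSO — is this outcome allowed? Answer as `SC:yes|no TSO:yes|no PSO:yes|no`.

SC:no TSO:yes PSO:yes

outcome vector order: (P0.a,P0.b,P1.a)
under SC → (0,0,1) (0,1,0) (0,1,1) (1,1,0) (1,1,1)
under TSO → (0,0,0) (0,0,1) (0,1,0) (0,1,1) (1,1,0) (1,1,1)
under PSO → (0,0,0) (0,0,1) (0,1,0) (0,1,1) (1,1,0) (1,1,1)
target (0,0,0) ∈ {TSO,PSO}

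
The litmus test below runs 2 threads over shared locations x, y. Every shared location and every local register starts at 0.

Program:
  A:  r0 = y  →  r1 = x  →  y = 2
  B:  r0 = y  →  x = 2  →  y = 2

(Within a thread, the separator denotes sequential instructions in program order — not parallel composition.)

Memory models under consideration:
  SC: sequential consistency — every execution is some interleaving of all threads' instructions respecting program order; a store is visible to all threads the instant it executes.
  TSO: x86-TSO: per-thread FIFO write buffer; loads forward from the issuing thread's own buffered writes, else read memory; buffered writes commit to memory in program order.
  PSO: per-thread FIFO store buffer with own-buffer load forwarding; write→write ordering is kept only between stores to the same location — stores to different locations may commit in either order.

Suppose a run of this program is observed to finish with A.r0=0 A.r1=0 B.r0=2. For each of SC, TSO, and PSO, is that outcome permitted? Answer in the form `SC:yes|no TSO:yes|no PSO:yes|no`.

outcome vector order: (A.r0,A.r1,B.r0)
under SC → <0 0 0>, <0 0 2>, <0 2 0>, <2 2 0>
under TSO → <0 0 0>, <0 0 2>, <0 2 0>, <2 2 0>
under PSO → <0 0 0>, <0 0 2>, <0 2 0>, <2 0 0>, <2 2 0>
target <0 0 2> ∈ {SC,TSO,PSO}

SC:yes TSO:yes PSO:yes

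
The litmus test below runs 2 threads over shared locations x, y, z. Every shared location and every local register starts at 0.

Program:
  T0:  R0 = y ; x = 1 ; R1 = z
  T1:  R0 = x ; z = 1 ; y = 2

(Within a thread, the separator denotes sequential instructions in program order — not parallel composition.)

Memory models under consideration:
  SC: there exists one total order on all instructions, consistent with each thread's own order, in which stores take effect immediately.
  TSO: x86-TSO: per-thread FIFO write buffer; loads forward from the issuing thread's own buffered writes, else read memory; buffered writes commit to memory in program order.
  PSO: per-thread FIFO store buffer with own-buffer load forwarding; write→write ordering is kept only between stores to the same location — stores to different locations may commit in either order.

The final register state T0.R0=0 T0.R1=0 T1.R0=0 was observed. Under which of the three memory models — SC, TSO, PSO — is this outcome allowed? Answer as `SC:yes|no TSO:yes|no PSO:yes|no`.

outcome vector order: (T0.R0,T0.R1,T1.R0)
SC: 5 outcomes — {0/0/0 0/0/1 0/1/0 0/1/1 2/1/0}
TSO: 5 outcomes — {0/0/0 0/0/1 0/1/0 0/1/1 2/1/0}
PSO: 6 outcomes — {0/0/0 0/0/1 0/1/0 0/1/1 2/0/0 2/1/0}
target 0/0/0 ∈ {SC,TSO,PSO}

SC:yes TSO:yes PSO:yes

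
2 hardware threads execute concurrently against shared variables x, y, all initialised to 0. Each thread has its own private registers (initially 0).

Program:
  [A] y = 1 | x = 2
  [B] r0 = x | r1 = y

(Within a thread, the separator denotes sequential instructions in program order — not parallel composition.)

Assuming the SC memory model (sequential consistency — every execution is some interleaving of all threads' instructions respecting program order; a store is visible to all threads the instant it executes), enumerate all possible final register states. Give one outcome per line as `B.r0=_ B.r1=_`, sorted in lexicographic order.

B.r0=0 B.r1=0
B.r0=0 B.r1=1
B.r0=2 B.r1=1

outcome vector order: (B.r0,B.r1)
|SC outcomes| = 3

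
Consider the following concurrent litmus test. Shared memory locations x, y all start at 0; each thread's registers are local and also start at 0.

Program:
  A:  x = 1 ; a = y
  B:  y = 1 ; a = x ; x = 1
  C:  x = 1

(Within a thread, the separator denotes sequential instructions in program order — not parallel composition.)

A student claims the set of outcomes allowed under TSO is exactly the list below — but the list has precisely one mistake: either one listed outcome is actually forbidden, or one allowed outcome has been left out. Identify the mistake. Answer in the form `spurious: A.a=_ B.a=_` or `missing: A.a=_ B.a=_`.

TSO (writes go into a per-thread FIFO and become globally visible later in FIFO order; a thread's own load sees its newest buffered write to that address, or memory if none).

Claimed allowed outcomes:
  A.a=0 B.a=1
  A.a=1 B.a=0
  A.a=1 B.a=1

missing: A.a=0 B.a=0

outcome vector order: (A.a,B.a)
under TSO → 00, 01, 10, 11
TSO∖claimed = {00}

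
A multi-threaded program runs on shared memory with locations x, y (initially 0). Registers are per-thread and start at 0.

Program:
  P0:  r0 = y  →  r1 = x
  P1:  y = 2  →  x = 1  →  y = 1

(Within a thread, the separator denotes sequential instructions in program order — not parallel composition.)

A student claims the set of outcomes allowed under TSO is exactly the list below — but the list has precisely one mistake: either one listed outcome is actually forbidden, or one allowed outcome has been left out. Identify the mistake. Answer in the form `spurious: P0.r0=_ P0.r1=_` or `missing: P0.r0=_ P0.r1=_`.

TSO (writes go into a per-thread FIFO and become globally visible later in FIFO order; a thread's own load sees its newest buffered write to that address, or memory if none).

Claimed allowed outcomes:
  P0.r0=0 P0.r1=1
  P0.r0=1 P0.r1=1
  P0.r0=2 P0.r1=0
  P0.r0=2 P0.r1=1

missing: P0.r0=0 P0.r1=0

outcome vector order: (P0.r0,P0.r1)
TSO (5): <0 0>; <0 1>; <1 1>; <2 0>; <2 1>
TSO∖claimed = {<0 0>}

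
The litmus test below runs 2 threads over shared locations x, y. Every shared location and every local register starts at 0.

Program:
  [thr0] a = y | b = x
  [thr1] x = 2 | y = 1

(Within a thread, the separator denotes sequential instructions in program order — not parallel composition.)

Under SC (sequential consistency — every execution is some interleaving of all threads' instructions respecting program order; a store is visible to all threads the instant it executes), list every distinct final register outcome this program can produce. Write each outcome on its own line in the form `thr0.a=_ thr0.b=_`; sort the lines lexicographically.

thr0.a=0 thr0.b=0
thr0.a=0 thr0.b=2
thr0.a=1 thr0.b=2

outcome vector order: (thr0.a,thr0.b)
|SC outcomes| = 3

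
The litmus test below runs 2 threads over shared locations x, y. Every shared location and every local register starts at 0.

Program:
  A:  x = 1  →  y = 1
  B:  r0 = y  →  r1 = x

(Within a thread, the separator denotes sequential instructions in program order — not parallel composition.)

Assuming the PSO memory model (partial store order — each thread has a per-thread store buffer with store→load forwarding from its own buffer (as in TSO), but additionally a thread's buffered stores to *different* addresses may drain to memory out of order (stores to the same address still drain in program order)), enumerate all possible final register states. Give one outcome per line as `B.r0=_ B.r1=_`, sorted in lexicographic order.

outcome vector order: (B.r0,B.r1)
|PSO outcomes| = 4

B.r0=0 B.r1=0
B.r0=0 B.r1=1
B.r0=1 B.r1=0
B.r0=1 B.r1=1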